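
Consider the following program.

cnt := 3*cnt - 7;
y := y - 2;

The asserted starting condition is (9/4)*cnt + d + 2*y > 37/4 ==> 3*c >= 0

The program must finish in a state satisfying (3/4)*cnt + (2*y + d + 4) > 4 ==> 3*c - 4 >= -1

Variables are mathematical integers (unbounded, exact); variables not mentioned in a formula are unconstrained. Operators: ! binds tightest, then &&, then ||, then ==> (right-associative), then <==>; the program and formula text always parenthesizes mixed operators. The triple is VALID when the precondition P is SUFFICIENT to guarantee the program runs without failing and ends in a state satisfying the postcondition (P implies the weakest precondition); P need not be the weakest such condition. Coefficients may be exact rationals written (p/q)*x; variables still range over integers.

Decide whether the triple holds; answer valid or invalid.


Working backward. After the program, the postcondition (3/4)*cnt + (2*y + d + 4) > 4 ==> 3*c - 4 >= -1 must hold; in canonical form it is (3/4)*cnt + d + 2*y > 0 ==> 3*c >= 3.
Before y := y - 2: (3/4)*cnt + d + 2*y > 4 ==> 3*c >= 3
Before cnt := 3*cnt - 7: (9/4)*cnt + d + 2*y > 37/4 ==> 3*c >= 3
The weakest precondition is (9/4)*cnt + d + 2*y > 37/4 ==> 3*c >= 3.
Check whether (9/4)*cnt + d + 2*y > 37/4 ==> 3*c >= 0 implies it.
Countermodel: at the initial state c = 0, cnt = -2, d = 0, y = 7, the precondition holds but the weakest precondition fails.
Answer: invalid


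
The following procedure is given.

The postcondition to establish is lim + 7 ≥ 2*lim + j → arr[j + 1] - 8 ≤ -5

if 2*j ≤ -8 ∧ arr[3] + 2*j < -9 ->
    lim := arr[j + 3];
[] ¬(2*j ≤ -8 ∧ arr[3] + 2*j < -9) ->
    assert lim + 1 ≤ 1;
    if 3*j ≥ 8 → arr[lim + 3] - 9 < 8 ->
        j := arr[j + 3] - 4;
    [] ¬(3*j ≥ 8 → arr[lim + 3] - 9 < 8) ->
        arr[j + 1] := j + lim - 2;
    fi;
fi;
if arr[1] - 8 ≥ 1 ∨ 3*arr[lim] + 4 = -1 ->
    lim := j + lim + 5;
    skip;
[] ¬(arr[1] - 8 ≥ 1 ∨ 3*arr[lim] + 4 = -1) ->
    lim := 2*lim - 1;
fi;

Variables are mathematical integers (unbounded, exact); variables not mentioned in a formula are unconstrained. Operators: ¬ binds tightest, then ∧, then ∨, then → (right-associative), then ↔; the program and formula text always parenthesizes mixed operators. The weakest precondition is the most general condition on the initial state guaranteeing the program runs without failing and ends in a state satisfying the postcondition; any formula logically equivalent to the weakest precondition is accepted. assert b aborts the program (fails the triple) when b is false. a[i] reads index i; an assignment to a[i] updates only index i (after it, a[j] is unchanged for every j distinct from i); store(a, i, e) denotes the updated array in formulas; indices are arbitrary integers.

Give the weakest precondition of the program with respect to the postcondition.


Working backward. After the program, the postcondition lim + 7 ≥ 2*lim + j → arr[j + 1] - 8 ≤ -5 must hold; in canonical form it is j + lim ≤ 7 → arr[j + 1] ≤ 3.
Then branch requires 2*j + lim ≤ 2 → arr[j + 1] ≤ 3; else branch requires j + 2*lim ≤ 8 → arr[j + 1] ≤ 3.
Before the if: ((arr[1] ≥ 9 ∨ 3*arr[lim] = -5) → (2*j + lim ≤ 2 → arr[j + 1] ≤ 3)) ∧ ((¬(arr[1] ≥ 9 ∨ 3*arr[lim] = -5)) → (j + 2*lim ≤ 8 → arr[j + 1] ≤ 3))
Then branch requires ((arr[1] ≥ 9 ∨ 3*arr[arr[j + 3]] = -5) → (arr[j + 3] + 2*j ≤ 2 → arr[j + 1] ≤ 3)) ∧ ((¬(arr[1] ≥ 9 ∨ 3*arr[arr[j + 3]] = -5)) → (2*arr[j + 3] + j ≤ 8 → arr[j + 1] ≤ 3)); else branch requires lim ≤ 0 ∧ ((3*j ≥ 8 → arr[lim + 3] < 17) → (((arr[1] ≥ 9 ∨ 3*arr[lim] = -5) → (2*arr[j + 3] + lim ≤ 10 → arr[arr[j + 3] - 3] ≤ 3)) ∧ ((¬(arr[1] ≥ 9 ∨ 3*arr[lim] = -5)) → (arr[j + 3] + 2*lim ≤ 12 → arr[arr[j + 3] - 3] ≤ 3)))) ∧ ((¬(3*j ≥ 8 → arr[lim + 3] < 17)) → (((store(arr, j + 1, j + lim - 2)[1] ≥ 9 ∨ 3*store(arr, j + 1, j + lim - 2)[lim] = -5) → (2*j + lim ≤ 2 → store(arr, j + 1, j + lim - 2)[j + 1] ≤ 3)) ∧ ((¬(store(arr, j + 1, j + lim - 2)[1] ≥ 9 ∨ 3*store(arr, j + 1, j + lim - 2)[lim] = -5)) → (j + 2*lim ≤ 8 → store(arr, j + 1, j + lim - 2)[j + 1] ≤ 3)))).
Before the if: ((2*j ≤ -8 ∧ arr[3] + 2*j < -9) → (((arr[1] ≥ 9 ∨ 3*arr[arr[j + 3]] = -5) → (arr[j + 3] + 2*j ≤ 2 → arr[j + 1] ≤ 3)) ∧ ((¬(arr[1] ≥ 9 ∨ 3*arr[arr[j + 3]] = -5)) → (2*arr[j + 3] + j ≤ 8 → arr[j + 1] ≤ 3)))) ∧ ((¬(2*j ≤ -8 ∧ arr[3] + 2*j < -9)) → (lim ≤ 0 ∧ ((3*j ≥ 8 → arr[lim + 3] < 17) → (((arr[1] ≥ 9 ∨ 3*arr[lim] = -5) → (2*arr[j + 3] + lim ≤ 10 → arr[arr[j + 3] - 3] ≤ 3)) ∧ ((¬(arr[1] ≥ 9 ∨ 3*arr[lim] = -5)) → (arr[j + 3] + 2*lim ≤ 12 → arr[arr[j + 3] - 3] ≤ 3)))) ∧ ((¬(3*j ≥ 8 → arr[lim + 3] < 17)) → (((store(arr, j + 1, j + lim - 2)[1] ≥ 9 ∨ 3*store(arr, j + 1, j + lim - 2)[lim] = -5) → (2*j + lim ≤ 2 → store(arr, j + 1, j + lim - 2)[j + 1] ≤ 3)) ∧ ((¬(store(arr, j + 1, j + lim - 2)[1] ≥ 9 ∨ 3*store(arr, j + 1, j + lim - 2)[lim] = -5)) → (j + 2*lim ≤ 8 → store(arr, j + 1, j + lim - 2)[j + 1] ≤ 3))))))
Answer: WP = ((2*j ≤ -8 ∧ arr[3] + 2*j < -9) → (((arr[1] ≥ 9 ∨ 3*arr[arr[j + 3]] = -5) → (arr[j + 3] + 2*j ≤ 2 → arr[j + 1] ≤ 3)) ∧ ((¬(arr[1] ≥ 9 ∨ 3*arr[arr[j + 3]] = -5)) → (2*arr[j + 3] + j ≤ 8 → arr[j + 1] ≤ 3)))) ∧ ((¬(2*j ≤ -8 ∧ arr[3] + 2*j < -9)) → (lim ≤ 0 ∧ ((3*j ≥ 8 → arr[lim + 3] < 17) → (((arr[1] ≥ 9 ∨ 3*arr[lim] = -5) → (2*arr[j + 3] + lim ≤ 10 → arr[arr[j + 3] - 3] ≤ 3)) ∧ ((¬(arr[1] ≥ 9 ∨ 3*arr[lim] = -5)) → (arr[j + 3] + 2*lim ≤ 12 → arr[arr[j + 3] - 3] ≤ 3)))) ∧ ((¬(3*j ≥ 8 → arr[lim + 3] < 17)) → (((store(arr, j + 1, j + lim - 2)[1] ≥ 9 ∨ 3*store(arr, j + 1, j + lim - 2)[lim] = -5) → (2*j + lim ≤ 2 → store(arr, j + 1, j + lim - 2)[j + 1] ≤ 3)) ∧ ((¬(store(arr, j + 1, j + lim - 2)[1] ≥ 9 ∨ 3*store(arr, j + 1, j + lim - 2)[lim] = -5)) → (j + 2*lim ≤ 8 → store(arr, j + 1, j + lim - 2)[j + 1] ≤ 3))))))


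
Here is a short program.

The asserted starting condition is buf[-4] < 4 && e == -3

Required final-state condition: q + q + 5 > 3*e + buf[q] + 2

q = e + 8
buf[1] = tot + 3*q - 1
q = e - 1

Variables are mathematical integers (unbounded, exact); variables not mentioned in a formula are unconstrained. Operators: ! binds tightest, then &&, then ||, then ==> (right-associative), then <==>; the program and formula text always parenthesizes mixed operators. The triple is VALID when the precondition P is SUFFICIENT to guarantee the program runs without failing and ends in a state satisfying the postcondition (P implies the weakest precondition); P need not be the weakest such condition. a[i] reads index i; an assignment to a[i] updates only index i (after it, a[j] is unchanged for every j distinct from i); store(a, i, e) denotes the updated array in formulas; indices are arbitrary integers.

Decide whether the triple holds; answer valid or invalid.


Working backward. After the program, the postcondition q + q + 5 > 3*e + buf[q] + 2 must hold; in canonical form it is 2*q > buf[q] + 3*e - 3.
Before q := e - 1: buf[e - 1] + e < 1
Before buf[1] := tot + 3*q - 1: store(buf, 1, 3*q + tot - 1)[e - 1] + e < 1
Before q := e + 8: store(buf, 1, 3*e + tot + 23)[e - 1] + e < 1
The weakest precondition is store(buf, 1, 3*e + tot + 23)[e - 1] + e < 1.
Check whether buf[-4] < 4 && e == -3 implies it.
Every state satisfying the precondition satisfies the weakest precondition: the implication holds.
Answer: valid


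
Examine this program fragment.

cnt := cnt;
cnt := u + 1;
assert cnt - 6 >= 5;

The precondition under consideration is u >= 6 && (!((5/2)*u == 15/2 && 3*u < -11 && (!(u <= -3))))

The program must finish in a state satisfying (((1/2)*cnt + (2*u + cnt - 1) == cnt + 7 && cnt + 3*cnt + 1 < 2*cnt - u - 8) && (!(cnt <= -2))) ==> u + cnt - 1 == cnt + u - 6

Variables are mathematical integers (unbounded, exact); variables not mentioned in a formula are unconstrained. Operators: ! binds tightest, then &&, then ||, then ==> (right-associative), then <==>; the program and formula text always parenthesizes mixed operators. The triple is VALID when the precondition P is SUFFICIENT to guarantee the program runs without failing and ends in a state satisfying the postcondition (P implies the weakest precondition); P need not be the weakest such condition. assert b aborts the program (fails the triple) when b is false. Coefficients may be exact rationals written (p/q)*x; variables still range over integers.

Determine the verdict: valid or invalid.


Working backward. After the program, the postcondition (((1/2)*cnt + (2*u + cnt - 1) == cnt + 7 && cnt + 3*cnt + 1 < 2*cnt - u - 8) && (!(cnt <= -2))) ==> u + cnt - 1 == cnt + u - 6 must hold; in canonical form it is !((1/2)*cnt + 2*u == 8 && 2*cnt + u < -9 && (!(cnt <= -2))).
Before assert cnt - 6 >= 5: cnt >= 11 && (!((1/2)*cnt + 2*u == 8 && 2*cnt + u < -9 && (!(cnt <= -2))))
Before cnt := u + 1: u >= 10 && (!((5/2)*u == 15/2 && 3*u < -11 && (!(u <= -3))))
Before cnt := cnt: u >= 10 && (!((5/2)*u == 15/2 && 3*u < -11 && (!(u <= -3))))
The weakest precondition is u >= 10 && (!((5/2)*u == 15/2 && 3*u < -11 && (!(u <= -3)))).
Check whether u >= 6 && (!((5/2)*u == 15/2 && 3*u < -11 && (!(u <= -3)))) implies it.
Countermodel: at the initial state u = 6, the precondition holds but the weakest precondition fails.
Answer: invalid


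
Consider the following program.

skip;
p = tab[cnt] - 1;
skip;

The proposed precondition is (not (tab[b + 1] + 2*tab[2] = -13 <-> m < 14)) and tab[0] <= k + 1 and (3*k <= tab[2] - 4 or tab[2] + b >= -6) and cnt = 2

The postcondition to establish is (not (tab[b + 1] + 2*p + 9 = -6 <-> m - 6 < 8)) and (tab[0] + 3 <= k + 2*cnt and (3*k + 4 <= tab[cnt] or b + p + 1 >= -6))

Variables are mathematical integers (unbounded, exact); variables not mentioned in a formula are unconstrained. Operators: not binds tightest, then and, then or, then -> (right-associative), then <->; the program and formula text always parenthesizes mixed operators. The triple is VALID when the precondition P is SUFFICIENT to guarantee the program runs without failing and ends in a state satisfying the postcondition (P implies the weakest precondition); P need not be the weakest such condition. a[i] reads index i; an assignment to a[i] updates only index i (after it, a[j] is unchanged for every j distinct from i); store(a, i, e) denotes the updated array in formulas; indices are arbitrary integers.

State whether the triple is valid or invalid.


Working backward. After the program, the postcondition (not (tab[b + 1] + 2*p + 9 = -6 <-> m - 6 < 8)) and (tab[0] + 3 <= k + 2*cnt and (3*k + 4 <= tab[cnt] or b + p + 1 >= -6)) must hold; in canonical form it is (not (tab[b + 1] + 2*p = -15 <-> m < 14)) and tab[0] <= 2*cnt + k - 3 and (3*k <= tab[cnt] - 4 or b + p >= -7).
Before skip: (not (tab[b + 1] + 2*p = -15 <-> m < 14)) and tab[0] <= 2*cnt + k - 3 and (3*k <= tab[cnt] - 4 or b + p >= -7)
Before p := tab[cnt] - 1: (not (tab[b + 1] + 2*tab[cnt] = -13 <-> m < 14)) and tab[0] <= 2*cnt + k - 3 and (3*k <= tab[cnt] - 4 or tab[cnt] + b >= -6)
Before skip: (not (tab[b + 1] + 2*tab[cnt] = -13 <-> m < 14)) and tab[0] <= 2*cnt + k - 3 and (3*k <= tab[cnt] - 4 or tab[cnt] + b >= -6)
The weakest precondition is (not (tab[b + 1] + 2*tab[cnt] = -13 <-> m < 14)) and tab[0] <= 2*cnt + k - 3 and (3*k <= tab[cnt] - 4 or tab[cnt] + b >= -6).
Check whether (not (tab[b + 1] + 2*tab[2] = -13 <-> m < 14)) and tab[0] <= k + 1 and (3*k <= tab[2] - 4 or tab[2] + b >= -6) and cnt = 2 implies it.
Every state satisfying the precondition satisfies the weakest precondition: the implication holds.
Answer: valid


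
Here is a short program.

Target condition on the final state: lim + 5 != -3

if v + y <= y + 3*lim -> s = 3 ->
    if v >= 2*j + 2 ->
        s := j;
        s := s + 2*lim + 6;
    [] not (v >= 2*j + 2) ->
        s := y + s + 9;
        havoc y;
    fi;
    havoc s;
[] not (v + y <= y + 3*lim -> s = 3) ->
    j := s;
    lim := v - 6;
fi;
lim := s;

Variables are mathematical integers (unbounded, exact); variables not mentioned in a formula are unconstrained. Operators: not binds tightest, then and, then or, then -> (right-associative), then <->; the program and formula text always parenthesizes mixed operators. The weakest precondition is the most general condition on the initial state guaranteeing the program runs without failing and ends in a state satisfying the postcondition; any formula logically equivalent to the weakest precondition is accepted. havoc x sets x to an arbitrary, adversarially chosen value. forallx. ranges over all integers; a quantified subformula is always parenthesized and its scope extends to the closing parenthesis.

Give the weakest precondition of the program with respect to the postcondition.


Working backward. After the program, the postcondition lim + 5 != -3 must hold; in canonical form it is lim != -8.
Before lim := s: s != -8
Then branch requires (v >= 2*j + 2 -> (forall s_1. s_1 != -8)) and ((not (v >= 2*j + 2)) -> (forall s_1. s_1 != -8)); else branch requires s != -8.
Before the if: ((v <= 3*lim -> s = 3) -> ((v >= 2*j + 2 -> (forall s_1. s_1 != -8)) and ((not (v >= 2*j + 2)) -> (forall s_1. s_1 != -8)))) and ((not (v <= 3*lim -> s = 3)) -> s != -8)
Answer: WP = ((v <= 3*lim -> s = 3) -> ((v >= 2*j + 2 -> (forall s_1. s_1 != -8)) and ((not (v >= 2*j + 2)) -> (forall s_1. s_1 != -8)))) and ((not (v <= 3*lim -> s = 3)) -> s != -8)


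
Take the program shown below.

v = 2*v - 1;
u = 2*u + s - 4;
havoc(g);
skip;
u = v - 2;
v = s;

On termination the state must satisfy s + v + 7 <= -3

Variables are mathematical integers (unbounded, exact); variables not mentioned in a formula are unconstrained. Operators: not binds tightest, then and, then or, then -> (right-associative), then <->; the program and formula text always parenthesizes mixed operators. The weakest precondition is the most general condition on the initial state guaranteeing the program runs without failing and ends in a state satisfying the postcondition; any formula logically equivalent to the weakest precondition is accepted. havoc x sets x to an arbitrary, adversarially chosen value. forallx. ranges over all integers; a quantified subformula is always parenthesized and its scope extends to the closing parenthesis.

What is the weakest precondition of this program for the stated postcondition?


Working backward. After the program, the postcondition s + v + 7 <= -3 must hold; in canonical form it is s + v <= -10.
Before v := s: 2*s <= -10
Before u := v - 2: 2*s <= -10
Before skip: 2*s <= -10
Before havoc g: 2*s <= -10
Before u := 2*u + s - 4: 2*s <= -10
Before v := 2*v - 1: 2*s <= -10
Answer: WP = 2*s <= -10


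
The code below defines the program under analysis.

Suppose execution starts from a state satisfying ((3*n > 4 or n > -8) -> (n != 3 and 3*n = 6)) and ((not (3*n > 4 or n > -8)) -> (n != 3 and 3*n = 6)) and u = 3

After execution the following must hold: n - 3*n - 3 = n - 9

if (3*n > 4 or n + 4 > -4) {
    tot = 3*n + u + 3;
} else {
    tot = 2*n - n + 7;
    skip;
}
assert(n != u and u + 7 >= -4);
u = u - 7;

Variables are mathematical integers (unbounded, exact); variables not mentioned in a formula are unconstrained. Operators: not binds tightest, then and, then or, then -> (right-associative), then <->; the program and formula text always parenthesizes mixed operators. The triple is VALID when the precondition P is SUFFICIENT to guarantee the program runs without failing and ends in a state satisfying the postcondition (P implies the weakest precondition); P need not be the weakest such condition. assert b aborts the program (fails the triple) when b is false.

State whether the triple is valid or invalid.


Working backward. After the program, the postcondition n - 3*n - 3 = n - 9 must hold; in canonical form it is 3*n = 6.
Before u := u - 7: 3*n = 6
Before assert n != u and u + 7 >= -4: n != u and u >= -11 and 3*n = 6
Then branch requires n != u and u >= -11 and 3*n = 6; else branch requires n != u and u >= -11 and 3*n = 6.
Before the if: ((3*n > 4 or n > -8) -> (n != u and u >= -11 and 3*n = 6)) and ((not (3*n > 4 or n > -8)) -> (n != u and u >= -11 and 3*n = 6))
The weakest precondition is ((3*n > 4 or n > -8) -> (n != u and u >= -11 and 3*n = 6)) and ((not (3*n > 4 or n > -8)) -> (n != u and u >= -11 and 3*n = 6)).
Check whether ((3*n > 4 or n > -8) -> (n != 3 and 3*n = 6)) and ((not (3*n > 4 or n > -8)) -> (n != 3 and 3*n = 6)) and u = 3 implies it.
Every state satisfying the precondition satisfies the weakest precondition: the implication holds.
Answer: valid


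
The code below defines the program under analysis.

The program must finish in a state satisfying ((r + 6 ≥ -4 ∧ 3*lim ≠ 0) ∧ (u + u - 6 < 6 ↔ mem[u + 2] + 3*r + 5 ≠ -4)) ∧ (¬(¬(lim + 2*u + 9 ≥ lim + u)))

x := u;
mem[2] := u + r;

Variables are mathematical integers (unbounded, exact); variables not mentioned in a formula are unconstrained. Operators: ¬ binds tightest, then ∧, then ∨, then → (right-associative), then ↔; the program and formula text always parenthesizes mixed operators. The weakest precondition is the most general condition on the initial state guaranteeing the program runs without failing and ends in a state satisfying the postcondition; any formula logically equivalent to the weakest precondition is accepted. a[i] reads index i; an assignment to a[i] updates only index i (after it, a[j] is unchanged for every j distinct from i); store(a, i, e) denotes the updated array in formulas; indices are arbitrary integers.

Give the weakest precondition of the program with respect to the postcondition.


Working backward. After the program, the postcondition ((r + 6 ≥ -4 ∧ 3*lim ≠ 0) ∧ (u + u - 6 < 6 ↔ mem[u + 2] + 3*r + 5 ≠ -4)) ∧ (¬(¬(lim + 2*u + 9 ≥ lim + u))) must hold; in canonical form it is r ≥ -10 ∧ 3*lim ≠ 0 ∧ (2*u < 12 ↔ mem[u + 2] + 3*r ≠ -9) ∧ u ≥ -9.
Before mem[2] := u + r: r ≥ -10 ∧ 3*lim ≠ 0 ∧ (2*u < 12 ↔ store(mem, 2, r + u)[u + 2] + 3*r ≠ -9) ∧ u ≥ -9
Before x := u: r ≥ -10 ∧ 3*lim ≠ 0 ∧ (2*u < 12 ↔ store(mem, 2, r + u)[u + 2] + 3*r ≠ -9) ∧ u ≥ -9
Answer: WP = r ≥ -10 ∧ 3*lim ≠ 0 ∧ (2*u < 12 ↔ store(mem, 2, r + u)[u + 2] + 3*r ≠ -9) ∧ u ≥ -9


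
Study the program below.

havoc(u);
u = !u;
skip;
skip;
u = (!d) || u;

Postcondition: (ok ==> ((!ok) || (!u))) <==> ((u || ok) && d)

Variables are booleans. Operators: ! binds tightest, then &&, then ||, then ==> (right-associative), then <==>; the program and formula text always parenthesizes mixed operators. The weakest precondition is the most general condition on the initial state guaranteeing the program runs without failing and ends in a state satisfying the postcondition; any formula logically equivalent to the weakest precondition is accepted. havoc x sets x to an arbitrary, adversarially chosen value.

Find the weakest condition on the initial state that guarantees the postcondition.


Working backward. After the program, (ok ==> ((!ok) || (!u))) <==> ((u || ok) && d) must hold.
Before u := (!d) || u: (ok ==> ((!ok) || (!((!d) || u)))) <==> (((!d) || u || ok) && d)
Before skip: (ok ==> ((!ok) || (!((!d) || u)))) <==> (((!d) || u || ok) && d)
Before skip: (ok ==> ((!ok) || (!((!d) || u)))) <==> (((!d) || u || ok) && d)
Before u := !u: (ok ==> ((!ok) || (!((!d) || (!u))))) <==> (((!d) || (!u) || ok) && d)
Before havoc u: ((ok ==> ((!ok) || d)) <==> (((!d) || ok) && d)) && ((ok ==> (!ok)) <==> d)
Answer: WP = ((ok ==> ((!ok) || d)) <==> (((!d) || ok) && d)) && ((ok ==> (!ok)) <==> d)


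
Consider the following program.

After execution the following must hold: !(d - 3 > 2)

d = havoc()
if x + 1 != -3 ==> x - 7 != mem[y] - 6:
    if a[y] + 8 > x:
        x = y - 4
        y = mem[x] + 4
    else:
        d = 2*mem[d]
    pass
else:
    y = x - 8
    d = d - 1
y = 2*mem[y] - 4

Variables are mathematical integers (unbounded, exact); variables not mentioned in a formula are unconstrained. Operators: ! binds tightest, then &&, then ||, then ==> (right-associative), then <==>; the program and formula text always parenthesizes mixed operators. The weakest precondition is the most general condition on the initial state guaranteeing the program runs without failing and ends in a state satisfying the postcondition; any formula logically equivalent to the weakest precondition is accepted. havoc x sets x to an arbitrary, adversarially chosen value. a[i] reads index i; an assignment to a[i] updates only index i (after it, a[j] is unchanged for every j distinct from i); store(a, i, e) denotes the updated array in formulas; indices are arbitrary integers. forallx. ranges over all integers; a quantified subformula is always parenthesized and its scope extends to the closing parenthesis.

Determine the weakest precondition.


Working backward. After the program, the postcondition !(d - 3 > 2) must hold; in canonical form it is !(d > 5).
Before y := 2*mem[y] - 4: !(d > 5)
Then branch requires (a[y] > x - 8 ==> (!(d > 5))) && ((!(a[y] > x - 8)) ==> (!(2*mem[d] > 5))); else branch requires !(d > 6).
Before the if: ((x != -4 ==> x != mem[y] + 1) ==> ((a[y] > x - 8 ==> (!(d > 5))) && ((!(a[y] > x - 8)) ==> (!(2*mem[d] > 5))))) && ((!(x != -4 ==> x != mem[y] + 1)) ==> (!(d > 6)))
Before havoc d: forall d_1. (((x != -4 ==> x != mem[y] + 1) ==> ((a[y] > x - 8 ==> (!(d_1 > 5))) && ((!(a[y] > x - 8)) ==> (!(2*mem[d_1] > 5))))) && ((!(x != -4 ==> x != mem[y] + 1)) ==> (!(d_1 > 6))))
Answer: WP = forall d_1. (((x != -4 ==> x != mem[y] + 1) ==> ((a[y] > x - 8 ==> (!(d_1 > 5))) && ((!(a[y] > x - 8)) ==> (!(2*mem[d_1] > 5))))) && ((!(x != -4 ==> x != mem[y] + 1)) ==> (!(d_1 > 6))))


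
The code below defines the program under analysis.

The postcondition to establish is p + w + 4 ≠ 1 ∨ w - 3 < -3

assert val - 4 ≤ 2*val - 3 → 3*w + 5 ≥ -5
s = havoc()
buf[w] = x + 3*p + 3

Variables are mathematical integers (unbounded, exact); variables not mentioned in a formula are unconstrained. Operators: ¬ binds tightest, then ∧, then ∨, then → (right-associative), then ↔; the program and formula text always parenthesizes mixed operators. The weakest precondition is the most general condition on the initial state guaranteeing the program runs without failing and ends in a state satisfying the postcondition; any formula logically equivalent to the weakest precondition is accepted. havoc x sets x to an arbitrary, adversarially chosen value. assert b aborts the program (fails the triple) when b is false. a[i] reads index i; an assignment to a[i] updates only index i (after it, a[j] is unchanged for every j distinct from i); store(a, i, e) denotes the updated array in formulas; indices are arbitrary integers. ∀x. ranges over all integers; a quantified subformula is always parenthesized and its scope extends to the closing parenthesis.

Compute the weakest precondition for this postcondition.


Working backward. After the program, the postcondition p + w + 4 ≠ 1 ∨ w - 3 < -3 must hold; in canonical form it is p + w ≠ -3 ∨ w < 0.
Before buf[w] := x + 3*p + 3: p + w ≠ -3 ∨ w < 0
Before havoc s: p + w ≠ -3 ∨ w < 0
Before assert val - 4 ≤ 2*val - 3 → 3*w + 5 ≥ -5: (val ≥ -1 → 3*w ≥ -10) ∧ (p + w ≠ -3 ∨ w < 0)
Answer: WP = (val ≥ -1 → 3*w ≥ -10) ∧ (p + w ≠ -3 ∨ w < 0)


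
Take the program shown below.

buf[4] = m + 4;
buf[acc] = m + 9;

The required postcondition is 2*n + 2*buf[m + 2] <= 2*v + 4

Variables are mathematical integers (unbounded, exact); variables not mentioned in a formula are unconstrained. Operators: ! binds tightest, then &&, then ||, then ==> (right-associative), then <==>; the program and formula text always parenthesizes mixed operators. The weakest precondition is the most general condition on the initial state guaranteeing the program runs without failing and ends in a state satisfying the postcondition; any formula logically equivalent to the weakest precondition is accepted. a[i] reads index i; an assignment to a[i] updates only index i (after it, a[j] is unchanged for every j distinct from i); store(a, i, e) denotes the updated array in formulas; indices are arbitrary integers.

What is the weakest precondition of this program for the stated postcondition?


Working backward. After the program, the postcondition 2*n + 2*buf[m + 2] <= 2*v + 4 must hold; in canonical form it is 2*buf[m + 2] + 2*n <= 2*v + 4.
Before buf[acc] := m + 9: 2*store(buf, acc, m + 9)[m + 2] + 2*n <= 2*v + 4
Before buf[4] := m + 4: 2*store(store(buf, 4, m + 4), acc, m + 9)[m + 2] + 2*n <= 2*v + 4
Answer: WP = 2*store(store(buf, 4, m + 4), acc, m + 9)[m + 2] + 2*n <= 2*v + 4


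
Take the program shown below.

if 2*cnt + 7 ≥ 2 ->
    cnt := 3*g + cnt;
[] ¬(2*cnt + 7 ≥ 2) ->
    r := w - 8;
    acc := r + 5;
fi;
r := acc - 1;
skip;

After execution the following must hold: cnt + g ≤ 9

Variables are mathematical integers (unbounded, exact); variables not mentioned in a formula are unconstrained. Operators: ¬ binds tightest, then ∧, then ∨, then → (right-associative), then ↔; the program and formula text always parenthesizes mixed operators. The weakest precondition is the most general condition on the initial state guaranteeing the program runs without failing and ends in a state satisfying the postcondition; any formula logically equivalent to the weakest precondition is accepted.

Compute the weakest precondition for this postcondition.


Working backward. After the program, cnt + g ≤ 9 must hold.
Before skip: cnt + g ≤ 9
Before r := acc - 1: cnt + g ≤ 9
Then branch requires cnt + 4*g ≤ 9; else branch requires cnt + g ≤ 9.
Before the if: (2*cnt ≥ -5 → cnt + 4*g ≤ 9) ∧ ((¬(2*cnt ≥ -5)) → cnt + g ≤ 9)
Answer: WP = (2*cnt ≥ -5 → cnt + 4*g ≤ 9) ∧ ((¬(2*cnt ≥ -5)) → cnt + g ≤ 9)


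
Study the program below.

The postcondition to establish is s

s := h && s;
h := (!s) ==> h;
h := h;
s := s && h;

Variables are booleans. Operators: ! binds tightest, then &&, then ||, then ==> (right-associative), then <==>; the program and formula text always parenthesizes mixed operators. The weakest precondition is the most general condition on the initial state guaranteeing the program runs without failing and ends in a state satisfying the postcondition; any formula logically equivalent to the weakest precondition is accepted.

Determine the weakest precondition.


Working backward. After the program, s must hold.
Before s := s && h: s && h
Before h := h: s && h
Before h := (!s) ==> h: s && ((!s) ==> h)
Before s := h && s: h && s && ((!(h && s)) ==> h)
Answer: WP = h && s && ((!(h && s)) ==> h)


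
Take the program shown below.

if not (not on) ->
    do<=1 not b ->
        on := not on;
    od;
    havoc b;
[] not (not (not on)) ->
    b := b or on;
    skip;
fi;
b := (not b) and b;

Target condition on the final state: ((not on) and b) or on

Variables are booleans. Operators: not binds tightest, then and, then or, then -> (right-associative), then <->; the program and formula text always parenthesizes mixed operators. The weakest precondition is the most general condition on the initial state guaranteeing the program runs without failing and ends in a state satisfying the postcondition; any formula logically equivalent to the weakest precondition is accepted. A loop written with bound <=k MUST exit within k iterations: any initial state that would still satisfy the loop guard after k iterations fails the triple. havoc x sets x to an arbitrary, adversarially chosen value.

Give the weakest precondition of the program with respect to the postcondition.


Working backward. After the program, ((not on) and b) or on must hold.
Before b := (not b) and b: on
Then branch requires ((not b) -> (b and (not on))) and (b -> on); else branch requires on.
Before the if: (on -> (((not b) -> (b and (not on))) and (b -> on))) and ((not on) -> on)
Answer: WP = (on -> (((not b) -> (b and (not on))) and (b -> on))) and ((not on) -> on)


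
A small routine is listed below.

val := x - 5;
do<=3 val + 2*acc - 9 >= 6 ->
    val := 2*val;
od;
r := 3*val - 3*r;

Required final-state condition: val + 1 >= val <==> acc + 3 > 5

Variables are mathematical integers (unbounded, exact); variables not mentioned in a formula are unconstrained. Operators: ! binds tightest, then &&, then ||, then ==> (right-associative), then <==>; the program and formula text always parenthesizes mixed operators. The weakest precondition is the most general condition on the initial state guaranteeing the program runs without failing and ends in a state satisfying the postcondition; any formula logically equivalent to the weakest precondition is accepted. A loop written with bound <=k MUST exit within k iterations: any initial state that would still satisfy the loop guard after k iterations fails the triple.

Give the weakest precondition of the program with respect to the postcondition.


Working backward. After the program, the postcondition val + 1 >= val <==> acc + 3 > 5 must hold; in canonical form it is acc > 2.
Before r := 3*val - 3*r: acc > 2
Before the loop (bound <=3), unroll the exhaustion recursion (WP_0 = exit-now case; WP_j = one more guarded iteration, up to j = 3):
  WP_0: (!(2*acc + val >= 15)) && acc > 2
  WP_1: (2*acc + val >= 15 ==> ((!(2*acc + 2*val >= 15)) && acc > 2)) && ((!(2*acc + val >= 15)) ==> acc > 2)
  WP_2: (2*acc + val >= 15 ==> ((2*acc + 2*val >= 15 ==> ((!(2*acc + 4*val >= 15)) && acc > 2)) && ((!(2*acc + 2*val >= 15)) ==> acc > 2))) && ((!(2*acc + val >= 15)) ==> acc > 2)
  WP_3: (2*acc + val >= 15 ==> ((2*acc + 2*val >= 15 ==> ((2*acc + 4*val >= 15 ==> ((!(2*acc + 8*val >= 15)) && acc > 2)) && ((!(2*acc + 4*val >= 15)) ==> acc > 2))) && ((!(2*acc + 2*val >= 15)) ==> acc > 2))) && ((!(2*acc + val >= 15)) ==> acc > 2)
So before the loop: (2*acc + val >= 15 ==> ((2*acc + 2*val >= 15 ==> ((2*acc + 4*val >= 15 ==> ((!(2*acc + 8*val >= 15)) && acc > 2)) && ((!(2*acc + 4*val >= 15)) ==> acc > 2))) && ((!(2*acc + 2*val >= 15)) ==> acc > 2))) && ((!(2*acc + val >= 15)) ==> acc > 2)
Before val := x - 5: (2*acc + x >= 20 ==> ((2*acc + 2*x >= 25 ==> ((2*acc + 4*x >= 35 ==> ((!(2*acc + 8*x >= 55)) && acc > 2)) && ((!(2*acc + 4*x >= 35)) ==> acc > 2))) && ((!(2*acc + 2*x >= 25)) ==> acc > 2))) && ((!(2*acc + x >= 20)) ==> acc > 2)
Answer: WP = (2*acc + x >= 20 ==> ((2*acc + 2*x >= 25 ==> ((2*acc + 4*x >= 35 ==> ((!(2*acc + 8*x >= 55)) && acc > 2)) && ((!(2*acc + 4*x >= 35)) ==> acc > 2))) && ((!(2*acc + 2*x >= 25)) ==> acc > 2))) && ((!(2*acc + x >= 20)) ==> acc > 2)


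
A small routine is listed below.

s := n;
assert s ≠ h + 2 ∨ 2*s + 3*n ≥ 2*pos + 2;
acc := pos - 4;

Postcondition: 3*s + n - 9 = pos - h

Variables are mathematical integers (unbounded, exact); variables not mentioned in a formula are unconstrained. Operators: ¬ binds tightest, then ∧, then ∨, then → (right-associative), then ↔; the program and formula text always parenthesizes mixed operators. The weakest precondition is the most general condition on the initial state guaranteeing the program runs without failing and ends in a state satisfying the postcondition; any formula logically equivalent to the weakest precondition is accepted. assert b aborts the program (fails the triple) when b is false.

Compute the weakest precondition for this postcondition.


Working backward. After the program, the postcondition 3*s + n - 9 = pos - h must hold; in canonical form it is h + n + 3*s = pos + 9.
Before acc := pos - 4: h + n + 3*s = pos + 9
Before assert s ≠ h + 2 ∨ 2*s + 3*n ≥ 2*pos + 2: (s ≠ h + 2 ∨ 3*n + 2*s ≥ 2*pos + 2) ∧ h + n + 3*s = pos + 9
Before s := n: (n ≠ h + 2 ∨ 5*n ≥ 2*pos + 2) ∧ h + 4*n = pos + 9
Answer: WP = (n ≠ h + 2 ∨ 5*n ≥ 2*pos + 2) ∧ h + 4*n = pos + 9


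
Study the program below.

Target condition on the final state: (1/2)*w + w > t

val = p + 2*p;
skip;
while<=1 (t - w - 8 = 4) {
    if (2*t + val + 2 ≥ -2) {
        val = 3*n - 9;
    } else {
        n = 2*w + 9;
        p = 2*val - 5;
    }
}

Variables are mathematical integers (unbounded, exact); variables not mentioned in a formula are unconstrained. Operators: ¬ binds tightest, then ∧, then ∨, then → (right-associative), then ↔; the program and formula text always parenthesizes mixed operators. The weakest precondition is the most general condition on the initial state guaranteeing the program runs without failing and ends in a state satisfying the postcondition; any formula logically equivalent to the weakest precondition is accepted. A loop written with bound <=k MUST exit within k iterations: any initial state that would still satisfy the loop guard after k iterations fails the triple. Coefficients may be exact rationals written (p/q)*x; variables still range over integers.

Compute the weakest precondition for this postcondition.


Working backward. After the program, the postcondition (1/2)*w + w > t must hold; in canonical form it is (3/2)*w > t.
Before the loop (bound <=1), unroll the exhaustion recursion (WP_0 = exit-now case; WP_j = one more guarded iteration, up to j = 1):
  WP_0: (¬(t = w + 12)) ∧ (3/2)*w > t
  WP_1: (t = w + 12 → ((2*t + val ≥ -4 → ((¬(t = w + 12)) ∧ (3/2)*w > t)) ∧ ((¬(2*t + val ≥ -4)) → ((¬(t = w + 12)) ∧ (3/2)*w > t)))) ∧ ((¬(t = w + 12)) → (3/2)*w > t)
So before the loop: (t = w + 12 → ((2*t + val ≥ -4 → ((¬(t = w + 12)) ∧ (3/2)*w > t)) ∧ ((¬(2*t + val ≥ -4)) → ((¬(t = w + 12)) ∧ (3/2)*w > t)))) ∧ ((¬(t = w + 12)) → (3/2)*w > t)
Before skip: (t = w + 12 → ((2*t + val ≥ -4 → ((¬(t = w + 12)) ∧ (3/2)*w > t)) ∧ ((¬(2*t + val ≥ -4)) → ((¬(t = w + 12)) ∧ (3/2)*w > t)))) ∧ ((¬(t = w + 12)) → (3/2)*w > t)
Before val := p + 2*p: (t = w + 12 → ((3*p + 2*t ≥ -4 → ((¬(t = w + 12)) ∧ (3/2)*w > t)) ∧ ((¬(3*p + 2*t ≥ -4)) → ((¬(t = w + 12)) ∧ (3/2)*w > t)))) ∧ ((¬(t = w + 12)) → (3/2)*w > t)
Answer: WP = (t = w + 12 → ((3*p + 2*t ≥ -4 → ((¬(t = w + 12)) ∧ (3/2)*w > t)) ∧ ((¬(3*p + 2*t ≥ -4)) → ((¬(t = w + 12)) ∧ (3/2)*w > t)))) ∧ ((¬(t = w + 12)) → (3/2)*w > t)


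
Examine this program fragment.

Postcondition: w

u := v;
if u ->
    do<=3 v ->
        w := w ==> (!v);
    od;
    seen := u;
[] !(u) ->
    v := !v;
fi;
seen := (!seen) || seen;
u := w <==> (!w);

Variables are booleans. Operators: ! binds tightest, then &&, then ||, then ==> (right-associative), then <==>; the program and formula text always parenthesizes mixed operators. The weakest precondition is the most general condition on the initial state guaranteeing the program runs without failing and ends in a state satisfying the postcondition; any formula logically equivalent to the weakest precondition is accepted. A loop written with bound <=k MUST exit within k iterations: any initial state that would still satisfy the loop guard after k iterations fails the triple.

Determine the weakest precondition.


Working backward. After the program, w must hold.
Before u := w <==> (!w): w
Before seen := (!seen) || seen: w
Then branch requires (v ==> ((v ==> ((v ==> ((!v) && (((w ==> (!v)) ==> (!v)) ==> (!v)))) && ((!v) ==> ((w ==> (!v)) ==> (!v))))) && ((!v) ==> (w ==> (!v))))) && ((!v) ==> w); else branch requires w.
Before the if: (u ==> ((v ==> ((v ==> ((v ==> ((!v) && (((w ==> (!v)) ==> (!v)) ==> (!v)))) && ((!v) ==> ((w ==> (!v)) ==> (!v))))) && ((!v) ==> (w ==> (!v))))) && ((!v) ==> w))) && ((!u) ==> w)
Before u := v: (v ==> ((v ==> ((v ==> ((v ==> ((!v) && (((w ==> (!v)) ==> (!v)) ==> (!v)))) && ((!v) ==> ((w ==> (!v)) ==> (!v))))) && ((!v) ==> (w ==> (!v))))) && ((!v) ==> w))) && ((!v) ==> w)
Answer: WP = (v ==> ((v ==> ((v ==> ((v ==> ((!v) && (((w ==> (!v)) ==> (!v)) ==> (!v)))) && ((!v) ==> ((w ==> (!v)) ==> (!v))))) && ((!v) ==> (w ==> (!v))))) && ((!v) ==> w))) && ((!v) ==> w)


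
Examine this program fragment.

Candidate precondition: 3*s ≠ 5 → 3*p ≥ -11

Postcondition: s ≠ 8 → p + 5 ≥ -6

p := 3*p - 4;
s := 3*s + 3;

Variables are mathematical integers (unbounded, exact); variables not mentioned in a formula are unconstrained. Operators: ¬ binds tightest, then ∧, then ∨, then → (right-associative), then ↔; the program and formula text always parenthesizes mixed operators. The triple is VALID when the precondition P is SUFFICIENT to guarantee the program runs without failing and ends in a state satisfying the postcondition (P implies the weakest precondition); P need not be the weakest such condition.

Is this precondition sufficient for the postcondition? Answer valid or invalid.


Working backward. After the program, the postcondition s ≠ 8 → p + 5 ≥ -6 must hold; in canonical form it is s ≠ 8 → p ≥ -11.
Before s := 3*s + 3: 3*s ≠ 5 → p ≥ -11
Before p := 3*p - 4: 3*s ≠ 5 → 3*p ≥ -7
The weakest precondition is 3*s ≠ 5 → 3*p ≥ -7.
Check whether 3*s ≠ 5 → 3*p ≥ -11 implies it.
Countermodel: at the initial state p = -3, s = 0, the precondition holds but the weakest precondition fails.
Answer: invalid


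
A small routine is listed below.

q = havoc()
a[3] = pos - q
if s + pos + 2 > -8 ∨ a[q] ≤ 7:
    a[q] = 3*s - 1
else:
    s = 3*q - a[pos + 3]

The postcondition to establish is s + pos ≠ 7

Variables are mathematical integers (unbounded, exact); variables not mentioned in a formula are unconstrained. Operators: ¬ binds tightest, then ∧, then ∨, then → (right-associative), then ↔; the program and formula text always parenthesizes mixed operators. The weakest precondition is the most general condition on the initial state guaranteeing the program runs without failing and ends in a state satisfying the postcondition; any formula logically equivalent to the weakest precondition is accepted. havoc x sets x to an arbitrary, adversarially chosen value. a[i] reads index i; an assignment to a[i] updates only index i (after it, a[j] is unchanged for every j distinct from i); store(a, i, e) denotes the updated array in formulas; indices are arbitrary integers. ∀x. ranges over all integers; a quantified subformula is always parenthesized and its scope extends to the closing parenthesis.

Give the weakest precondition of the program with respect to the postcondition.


Working backward. After the program, the postcondition s + pos ≠ 7 must hold; in canonical form it is pos + s ≠ 7.
Then branch requires pos + s ≠ 7; else branch requires pos + 3*q ≠ a[pos + 3] + 7.
Before the if: ((pos + s > -10 ∨ a[q] ≤ 7) → pos + s ≠ 7) ∧ ((¬(pos + s > -10 ∨ a[q] ≤ 7)) → pos + 3*q ≠ a[pos + 3] + 7)
Before a[3] := pos - q: ((pos + s > -10 ∨ store(a, 3, pos - q)[q] ≤ 7) → pos + s ≠ 7) ∧ ((¬(pos + s > -10 ∨ store(a, 3, pos - q)[q] ≤ 7)) → pos + 3*q ≠ store(a, 3, pos - q)[pos + 3] + 7)
Before havoc q: ∀q_1. (((pos + s > -10 ∨ store(a, 3, pos - q_1)[q_1] ≤ 7) → pos + s ≠ 7) ∧ ((¬(pos + s > -10 ∨ store(a, 3, pos - q_1)[q_1] ≤ 7)) → pos + 3*q_1 ≠ store(a, 3, pos - q_1)[pos + 3] + 7))
Answer: WP = ∀q_1. (((pos + s > -10 ∨ store(a, 3, pos - q_1)[q_1] ≤ 7) → pos + s ≠ 7) ∧ ((¬(pos + s > -10 ∨ store(a, 3, pos - q_1)[q_1] ≤ 7)) → pos + 3*q_1 ≠ store(a, 3, pos - q_1)[pos + 3] + 7))


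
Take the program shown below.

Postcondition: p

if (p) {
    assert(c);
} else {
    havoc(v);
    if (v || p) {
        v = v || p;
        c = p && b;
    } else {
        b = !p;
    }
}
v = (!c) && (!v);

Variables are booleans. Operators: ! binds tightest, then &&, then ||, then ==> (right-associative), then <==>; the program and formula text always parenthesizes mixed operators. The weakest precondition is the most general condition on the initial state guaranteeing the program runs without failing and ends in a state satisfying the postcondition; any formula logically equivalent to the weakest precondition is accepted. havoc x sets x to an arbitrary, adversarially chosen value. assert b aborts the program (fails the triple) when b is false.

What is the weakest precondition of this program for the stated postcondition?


Working backward. After the program, p must hold.
Before v := (!c) && (!v): p
Then branch requires c && p; else branch requires p && ((!p) ==> p).
Before the if: (p ==> (c && p)) && ((!p) ==> (p && ((!p) ==> p)))
Answer: WP = (p ==> (c && p)) && ((!p) ==> (p && ((!p) ==> p)))
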